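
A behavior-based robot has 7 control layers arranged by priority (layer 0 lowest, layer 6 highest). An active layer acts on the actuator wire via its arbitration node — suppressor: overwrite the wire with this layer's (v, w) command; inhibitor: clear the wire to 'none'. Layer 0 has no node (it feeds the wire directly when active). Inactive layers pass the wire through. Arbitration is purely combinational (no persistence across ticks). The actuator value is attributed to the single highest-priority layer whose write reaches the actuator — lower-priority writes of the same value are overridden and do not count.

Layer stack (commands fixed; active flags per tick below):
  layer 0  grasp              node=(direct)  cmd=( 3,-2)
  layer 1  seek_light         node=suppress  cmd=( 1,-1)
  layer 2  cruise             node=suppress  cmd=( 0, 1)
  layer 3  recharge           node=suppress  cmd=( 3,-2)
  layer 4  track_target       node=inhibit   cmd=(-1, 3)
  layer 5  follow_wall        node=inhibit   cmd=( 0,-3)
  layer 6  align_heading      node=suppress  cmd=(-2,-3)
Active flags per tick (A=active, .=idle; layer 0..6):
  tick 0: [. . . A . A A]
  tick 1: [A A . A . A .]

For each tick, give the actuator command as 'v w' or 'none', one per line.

tick 0:
  layer 0 (grasp) idle — none
  layer 1 (seek_light) idle — unchanged: none
  layer 2 (cruise) idle — unchanged: none
  layer 3 (recharge) active — suppresses: (3, -2)
  layer 4 (track_target) idle — unchanged: (3, -2)
  layer 5 (follow_wall) active — inhibits: none
  layer 6 (align_heading) active — suppresses: (-2, -3)
  → actuator (-2, -3)
tick 1:
  layer 0 (grasp) active — direct: (3, -2)
  layer 1 (seek_light) active — suppresses: (1, -1)
  layer 2 (cruise) idle — unchanged: (1, -1)
  layer 3 (recharge) active — suppresses: (3, -2)
  layer 4 (track_target) idle — unchanged: (3, -2)
  layer 5 (follow_wall) active — inhibits: none
  layer 6 (align_heading) idle — unchanged: none
  → actuator none

-2 -3
none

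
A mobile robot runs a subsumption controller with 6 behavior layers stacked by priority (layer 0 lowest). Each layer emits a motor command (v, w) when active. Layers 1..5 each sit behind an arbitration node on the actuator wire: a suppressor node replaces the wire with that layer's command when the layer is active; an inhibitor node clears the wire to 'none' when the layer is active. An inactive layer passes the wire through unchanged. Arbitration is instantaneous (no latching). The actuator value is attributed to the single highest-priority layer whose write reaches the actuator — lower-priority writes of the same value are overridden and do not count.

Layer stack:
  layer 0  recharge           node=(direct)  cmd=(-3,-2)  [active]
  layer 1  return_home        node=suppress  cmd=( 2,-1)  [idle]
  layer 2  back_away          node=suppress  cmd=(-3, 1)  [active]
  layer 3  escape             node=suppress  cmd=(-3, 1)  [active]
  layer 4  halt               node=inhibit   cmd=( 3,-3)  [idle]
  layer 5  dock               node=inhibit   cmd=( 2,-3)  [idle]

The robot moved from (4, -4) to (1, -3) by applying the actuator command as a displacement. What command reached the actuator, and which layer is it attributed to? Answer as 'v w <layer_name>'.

-3 1 escape

displacement = (1, -3) − (4, -4) = (-3, 1)
layer 0 (recharge) active — direct: (-3, -2)
layer 1 (return_home) idle — unchanged: (-3, -2)
layer 2 (back_away) active — suppresses: (-3, 1)
layer 3 (escape) active — suppresses: (-3, 1)
layer 4 (halt) idle — unchanged: (-3, 1)
layer 5 (dock) idle — unchanged: (-3, 1)
→ actuator (-3, 1) — from layer 3 (escape)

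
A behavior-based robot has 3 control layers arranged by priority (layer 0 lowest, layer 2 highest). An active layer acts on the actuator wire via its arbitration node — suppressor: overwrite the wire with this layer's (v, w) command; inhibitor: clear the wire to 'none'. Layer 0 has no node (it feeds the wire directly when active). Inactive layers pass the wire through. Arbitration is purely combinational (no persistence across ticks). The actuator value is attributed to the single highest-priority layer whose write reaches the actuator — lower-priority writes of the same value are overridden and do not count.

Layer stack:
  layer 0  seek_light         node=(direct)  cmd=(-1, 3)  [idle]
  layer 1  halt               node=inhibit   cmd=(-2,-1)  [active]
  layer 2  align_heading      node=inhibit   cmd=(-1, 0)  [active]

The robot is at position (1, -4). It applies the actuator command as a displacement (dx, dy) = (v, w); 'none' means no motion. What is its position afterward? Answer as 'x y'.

1 -4

layer 0 (seek_light) idle — none
layer 1 (halt) active — inhibits: none
layer 2 (align_heading) active — inhibits: none
→ actuator none
position: (1, -4) + none = (1, -4)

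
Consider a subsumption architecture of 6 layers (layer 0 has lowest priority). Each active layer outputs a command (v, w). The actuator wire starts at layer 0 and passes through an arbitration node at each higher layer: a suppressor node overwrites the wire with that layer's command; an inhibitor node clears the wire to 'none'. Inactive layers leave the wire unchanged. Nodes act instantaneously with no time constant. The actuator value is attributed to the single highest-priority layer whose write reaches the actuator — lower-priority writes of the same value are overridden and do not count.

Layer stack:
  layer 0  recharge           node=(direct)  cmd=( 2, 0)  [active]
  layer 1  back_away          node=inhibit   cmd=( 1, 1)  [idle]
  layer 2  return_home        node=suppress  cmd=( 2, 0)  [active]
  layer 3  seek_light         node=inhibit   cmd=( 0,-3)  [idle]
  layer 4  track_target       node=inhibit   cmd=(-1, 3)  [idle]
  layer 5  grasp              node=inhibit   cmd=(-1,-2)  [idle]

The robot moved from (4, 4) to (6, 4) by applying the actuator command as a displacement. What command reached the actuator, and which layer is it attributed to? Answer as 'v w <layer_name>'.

2 0 return_home

displacement = (6, 4) − (4, 4) = (2, 0)
[0] recharge on; wire := (2, 0)
[1] back_away off; pass (2, 0)
[2] return_home on (suppress); wire := (2, 0)
[3] seek_light off; pass (2, 0)
[4] track_target off; pass (2, 0)
[5] grasp off; pass (2, 0)
output (2, 0) — from layer 2 (return_home)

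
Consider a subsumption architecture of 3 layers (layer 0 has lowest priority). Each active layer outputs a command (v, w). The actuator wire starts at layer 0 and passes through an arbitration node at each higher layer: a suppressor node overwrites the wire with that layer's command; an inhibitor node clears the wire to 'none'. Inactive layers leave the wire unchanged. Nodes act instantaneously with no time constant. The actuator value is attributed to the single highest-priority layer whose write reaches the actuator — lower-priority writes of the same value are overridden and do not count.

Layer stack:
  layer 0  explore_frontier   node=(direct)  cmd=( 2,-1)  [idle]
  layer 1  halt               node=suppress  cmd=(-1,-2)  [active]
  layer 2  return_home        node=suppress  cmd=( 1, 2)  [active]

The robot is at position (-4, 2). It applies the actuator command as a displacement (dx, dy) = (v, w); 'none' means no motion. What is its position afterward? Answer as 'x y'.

layer 0 (explore_frontier) idle — none
layer 1 (halt) active — suppresses: (-1, -2)
layer 2 (return_home) active — suppresses: (1, 2)
→ actuator (1, 2)
position: (-4, 2) + (1, 2) = (-3, 4)

-3 4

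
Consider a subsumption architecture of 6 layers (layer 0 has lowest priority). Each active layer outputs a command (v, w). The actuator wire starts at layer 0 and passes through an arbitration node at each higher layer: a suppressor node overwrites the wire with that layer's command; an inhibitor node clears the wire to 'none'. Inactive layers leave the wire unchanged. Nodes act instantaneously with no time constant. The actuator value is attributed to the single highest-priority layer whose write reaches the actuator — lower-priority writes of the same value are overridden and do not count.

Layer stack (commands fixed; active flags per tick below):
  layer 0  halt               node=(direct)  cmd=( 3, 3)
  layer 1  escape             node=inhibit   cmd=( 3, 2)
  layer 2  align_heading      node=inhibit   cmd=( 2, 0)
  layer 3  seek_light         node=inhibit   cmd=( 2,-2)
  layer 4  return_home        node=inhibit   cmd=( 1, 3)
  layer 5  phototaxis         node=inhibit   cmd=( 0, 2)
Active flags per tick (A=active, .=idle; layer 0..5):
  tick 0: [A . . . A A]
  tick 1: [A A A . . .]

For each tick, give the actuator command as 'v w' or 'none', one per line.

none
none

tick 0:
  layer 0 (halt) active — direct: (3, 3)
  layer 1 (escape) idle — unchanged: (3, 3)
  layer 2 (align_heading) idle — unchanged: (3, 3)
  layer 3 (seek_light) idle — unchanged: (3, 3)
  layer 4 (return_home) active — inhibits: none
  layer 5 (phototaxis) active — inhibits: none
  → actuator none
tick 1:
  layer 0 (halt) active — direct: (3, 3)
  layer 1 (escape) active — inhibits: none
  layer 2 (align_heading) active — inhibits: none
  layer 3 (seek_light) idle — unchanged: none
  layer 4 (return_home) idle — unchanged: none
  layer 5 (phototaxis) idle — unchanged: none
  → actuator none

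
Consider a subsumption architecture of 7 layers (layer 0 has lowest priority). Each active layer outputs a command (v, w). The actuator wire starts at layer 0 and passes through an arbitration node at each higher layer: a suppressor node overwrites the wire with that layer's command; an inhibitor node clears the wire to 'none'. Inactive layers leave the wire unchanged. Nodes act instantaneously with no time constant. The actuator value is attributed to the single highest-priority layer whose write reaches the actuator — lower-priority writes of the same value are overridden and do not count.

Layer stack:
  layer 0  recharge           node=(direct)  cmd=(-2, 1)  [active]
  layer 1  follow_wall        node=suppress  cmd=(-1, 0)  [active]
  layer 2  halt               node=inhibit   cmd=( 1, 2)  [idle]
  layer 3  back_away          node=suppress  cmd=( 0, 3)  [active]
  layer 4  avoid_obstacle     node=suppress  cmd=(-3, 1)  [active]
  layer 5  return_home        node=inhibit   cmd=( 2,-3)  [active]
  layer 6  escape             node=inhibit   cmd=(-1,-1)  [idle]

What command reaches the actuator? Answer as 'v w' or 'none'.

none

layer 0 (recharge) active — direct: (-2, 1)
layer 1 (follow_wall) active — suppresses: (-1, 0)
layer 2 (halt) idle — unchanged: (-1, 0)
layer 3 (back_away) active — suppresses: (0, 3)
layer 4 (avoid_obstacle) active — suppresses: (-3, 1)
layer 5 (return_home) active — inhibits: none
layer 6 (escape) idle — unchanged: none
→ actuator none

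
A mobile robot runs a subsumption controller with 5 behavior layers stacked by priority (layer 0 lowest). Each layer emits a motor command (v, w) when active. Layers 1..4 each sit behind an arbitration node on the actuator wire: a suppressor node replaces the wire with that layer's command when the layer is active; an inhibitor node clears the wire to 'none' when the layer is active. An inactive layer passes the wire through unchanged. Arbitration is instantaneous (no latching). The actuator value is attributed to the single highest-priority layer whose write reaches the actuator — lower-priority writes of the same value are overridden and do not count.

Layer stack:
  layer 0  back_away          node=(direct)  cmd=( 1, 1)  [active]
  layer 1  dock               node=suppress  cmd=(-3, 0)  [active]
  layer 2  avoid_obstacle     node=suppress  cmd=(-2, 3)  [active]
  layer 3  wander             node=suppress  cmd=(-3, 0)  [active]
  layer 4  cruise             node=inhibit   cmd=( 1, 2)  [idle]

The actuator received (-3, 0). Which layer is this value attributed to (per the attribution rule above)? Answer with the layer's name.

wander

L0 back_away: active, feeds wire = (1, 1)
L1 dock: active, suppressor → wire = (-3, 0)
L2 avoid_obstacle: active, suppressor → wire = (-2, 3)
L3 wander: active, suppressor → wire = (-3, 0)
L4 cruise: idle → wire stays (-3, 0)
actuator = (-3, 0)
last writer: layer 3 = wander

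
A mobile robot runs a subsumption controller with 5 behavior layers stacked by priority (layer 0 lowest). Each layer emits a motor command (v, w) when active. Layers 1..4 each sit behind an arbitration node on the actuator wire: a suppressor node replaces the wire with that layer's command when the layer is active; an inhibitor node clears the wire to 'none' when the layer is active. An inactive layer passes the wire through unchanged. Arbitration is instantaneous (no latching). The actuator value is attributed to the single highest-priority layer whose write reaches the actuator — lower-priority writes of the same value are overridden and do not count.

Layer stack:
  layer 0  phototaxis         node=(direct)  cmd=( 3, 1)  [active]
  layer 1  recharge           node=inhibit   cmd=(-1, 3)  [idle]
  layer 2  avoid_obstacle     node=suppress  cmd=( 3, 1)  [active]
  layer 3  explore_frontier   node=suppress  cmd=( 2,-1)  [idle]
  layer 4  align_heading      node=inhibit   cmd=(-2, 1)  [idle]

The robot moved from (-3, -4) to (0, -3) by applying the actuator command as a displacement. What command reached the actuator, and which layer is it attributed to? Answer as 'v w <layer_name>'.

3 1 avoid_obstacle

displacement = (0, -3) − (-3, -4) = (3, 1)
L0 phototaxis: active, feeds wire = (3, 1)
L1 recharge: idle → wire stays (3, 1)
L2 avoid_obstacle: active, suppressor → wire = (3, 1)
L3 explore_frontier: idle → wire stays (3, 1)
L4 align_heading: idle → wire stays (3, 1)
actuator = (3, 1) — from layer 2 (avoid_obstacle)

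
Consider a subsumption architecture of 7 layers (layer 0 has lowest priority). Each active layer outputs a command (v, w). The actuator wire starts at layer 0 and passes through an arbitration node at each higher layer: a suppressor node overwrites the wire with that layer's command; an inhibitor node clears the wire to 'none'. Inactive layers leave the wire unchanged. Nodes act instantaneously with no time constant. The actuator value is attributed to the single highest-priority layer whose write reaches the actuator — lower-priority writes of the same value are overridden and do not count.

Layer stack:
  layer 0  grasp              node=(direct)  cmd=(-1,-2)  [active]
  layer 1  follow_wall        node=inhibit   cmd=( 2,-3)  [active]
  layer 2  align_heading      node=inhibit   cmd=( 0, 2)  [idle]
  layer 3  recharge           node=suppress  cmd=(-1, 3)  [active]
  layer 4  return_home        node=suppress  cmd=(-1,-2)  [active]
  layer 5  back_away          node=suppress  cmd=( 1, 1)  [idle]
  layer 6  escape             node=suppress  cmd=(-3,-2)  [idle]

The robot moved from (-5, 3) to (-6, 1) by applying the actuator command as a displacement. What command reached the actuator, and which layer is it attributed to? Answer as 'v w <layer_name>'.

-1 -2 return_home

displacement = (-6, 1) − (-5, 3) = (-1, -2)
[0] grasp on; wire := (-1, -2)
[1] follow_wall on (inhibit); wire := none
[2] align_heading off; pass none
[3] recharge on (suppress); wire := (-1, 3)
[4] return_home on (suppress); wire := (-1, -2)
[5] back_away off; pass (-1, -2)
[6] escape off; pass (-1, -2)
output (-1, -2) — from layer 4 (return_home)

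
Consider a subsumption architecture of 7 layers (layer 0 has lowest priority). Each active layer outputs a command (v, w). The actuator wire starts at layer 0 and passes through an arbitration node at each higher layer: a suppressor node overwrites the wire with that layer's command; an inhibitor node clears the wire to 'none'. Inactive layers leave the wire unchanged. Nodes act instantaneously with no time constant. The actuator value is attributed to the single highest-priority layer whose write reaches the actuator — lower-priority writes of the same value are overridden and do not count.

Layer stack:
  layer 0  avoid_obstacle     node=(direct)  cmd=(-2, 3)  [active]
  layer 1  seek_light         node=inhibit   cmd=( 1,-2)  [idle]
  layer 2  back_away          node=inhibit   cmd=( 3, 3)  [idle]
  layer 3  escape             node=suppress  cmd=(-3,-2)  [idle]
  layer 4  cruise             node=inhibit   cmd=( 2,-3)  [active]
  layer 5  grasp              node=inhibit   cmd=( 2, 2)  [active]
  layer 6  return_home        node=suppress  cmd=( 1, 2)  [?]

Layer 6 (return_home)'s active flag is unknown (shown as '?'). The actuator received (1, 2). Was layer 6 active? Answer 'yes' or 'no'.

If layer 6 is active=yes:
  actuator would be (1, 2)
If layer 6 is active=no:
  actuator would be none
Observed (1, 2), so layer 6 was active.

yes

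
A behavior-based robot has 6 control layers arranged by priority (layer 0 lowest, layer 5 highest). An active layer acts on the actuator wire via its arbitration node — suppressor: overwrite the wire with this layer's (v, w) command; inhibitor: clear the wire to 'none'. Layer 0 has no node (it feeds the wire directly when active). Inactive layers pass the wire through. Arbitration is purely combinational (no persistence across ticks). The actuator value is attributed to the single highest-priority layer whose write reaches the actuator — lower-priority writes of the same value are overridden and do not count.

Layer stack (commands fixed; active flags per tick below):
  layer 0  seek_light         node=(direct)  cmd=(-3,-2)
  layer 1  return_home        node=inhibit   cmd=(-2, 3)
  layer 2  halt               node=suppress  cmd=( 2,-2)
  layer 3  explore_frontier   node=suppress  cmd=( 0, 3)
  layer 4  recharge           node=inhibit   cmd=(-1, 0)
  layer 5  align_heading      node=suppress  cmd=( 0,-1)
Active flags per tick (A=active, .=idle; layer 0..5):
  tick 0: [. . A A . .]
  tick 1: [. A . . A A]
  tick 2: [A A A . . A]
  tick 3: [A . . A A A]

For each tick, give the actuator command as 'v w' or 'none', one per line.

tick 0:
  L0 seek_light: idle → wire = none
  L1 return_home: idle → wire stays none
  L2 halt: active, suppressor → wire = (2, -2)
  L3 explore_frontier: active, suppressor → wire = (0, 3)
  L4 recharge: idle → wire stays (0, 3)
  L5 align_heading: idle → wire stays (0, 3)
  actuator = (0, 3)
tick 1:
  L0 seek_light: idle → wire = none
  L1 return_home: active, inhibitor → wire = none
  L2 halt: idle → wire stays none
  L3 explore_frontier: idle → wire stays none
  L4 recharge: active, inhibitor → wire = none
  L5 align_heading: active, suppressor → wire = (0, -1)
  actuator = (0, -1)
tick 2:
  L0 seek_light: active, feeds wire = (-3, -2)
  L1 return_home: active, inhibitor → wire = none
  L2 halt: active, suppressor → wire = (2, -2)
  L3 explore_frontier: idle → wire stays (2, -2)
  L4 recharge: idle → wire stays (2, -2)
  L5 align_heading: active, suppressor → wire = (0, -1)
  actuator = (0, -1)
tick 3:
  L0 seek_light: active, feeds wire = (-3, -2)
  L1 return_home: idle → wire stays (-3, -2)
  L2 halt: idle → wire stays (-3, -2)
  L3 explore_frontier: active, suppressor → wire = (0, 3)
  L4 recharge: active, inhibitor → wire = none
  L5 align_heading: active, suppressor → wire = (0, -1)
  actuator = (0, -1)

0 3
0 -1
0 -1
0 -1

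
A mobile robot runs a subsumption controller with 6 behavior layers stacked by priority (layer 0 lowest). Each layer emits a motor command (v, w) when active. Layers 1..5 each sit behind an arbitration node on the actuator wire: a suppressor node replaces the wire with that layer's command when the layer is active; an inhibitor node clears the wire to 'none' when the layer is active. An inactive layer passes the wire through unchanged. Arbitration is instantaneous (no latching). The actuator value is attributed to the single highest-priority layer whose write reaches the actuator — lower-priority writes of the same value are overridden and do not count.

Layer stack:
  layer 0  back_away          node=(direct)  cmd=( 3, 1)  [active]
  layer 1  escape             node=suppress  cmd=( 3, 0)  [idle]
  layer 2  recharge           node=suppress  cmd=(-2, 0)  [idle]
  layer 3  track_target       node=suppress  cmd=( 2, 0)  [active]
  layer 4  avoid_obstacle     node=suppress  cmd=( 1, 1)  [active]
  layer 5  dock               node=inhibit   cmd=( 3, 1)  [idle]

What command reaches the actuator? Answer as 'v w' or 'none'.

1 1

layer 0 (back_away) active — direct: (3, 1)
layer 1 (escape) idle — unchanged: (3, 1)
layer 2 (recharge) idle — unchanged: (3, 1)
layer 3 (track_target) active — suppresses: (2, 0)
layer 4 (avoid_obstacle) active — suppresses: (1, 1)
layer 5 (dock) idle — unchanged: (1, 1)
→ actuator (1, 1)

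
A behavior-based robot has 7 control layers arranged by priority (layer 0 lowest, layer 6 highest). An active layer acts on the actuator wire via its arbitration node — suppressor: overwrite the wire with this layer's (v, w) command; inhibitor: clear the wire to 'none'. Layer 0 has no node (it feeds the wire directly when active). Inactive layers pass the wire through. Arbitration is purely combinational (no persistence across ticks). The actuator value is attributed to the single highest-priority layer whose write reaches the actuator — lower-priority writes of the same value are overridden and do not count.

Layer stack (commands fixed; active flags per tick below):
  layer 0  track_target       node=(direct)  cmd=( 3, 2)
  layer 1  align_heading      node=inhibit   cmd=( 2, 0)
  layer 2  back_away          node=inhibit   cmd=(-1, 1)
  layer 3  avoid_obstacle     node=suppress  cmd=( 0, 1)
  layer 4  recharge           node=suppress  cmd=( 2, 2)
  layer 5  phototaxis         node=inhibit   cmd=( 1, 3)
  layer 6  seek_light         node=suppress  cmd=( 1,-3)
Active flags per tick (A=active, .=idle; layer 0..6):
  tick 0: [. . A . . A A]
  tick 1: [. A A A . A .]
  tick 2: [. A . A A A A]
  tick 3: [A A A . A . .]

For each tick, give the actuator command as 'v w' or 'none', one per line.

tick 0:
  [0] track_target off; wire := none
  [1] align_heading off; pass none
  [2] back_away on (inhibit); wire := none
  [3] avoid_obstacle off; pass none
  [4] recharge off; pass none
  [5] phototaxis on (inhibit); wire := none
  [6] seek_light on (suppress); wire := (1, -3)
  output (1, -3)
tick 1:
  [0] track_target off; wire := none
  [1] align_heading on (inhibit); wire := none
  [2] back_away on (inhibit); wire := none
  [3] avoid_obstacle on (suppress); wire := (0, 1)
  [4] recharge off; pass (0, 1)
  [5] phototaxis on (inhibit); wire := none
  [6] seek_light off; pass none
  output none
tick 2:
  [0] track_target off; wire := none
  [1] align_heading on (inhibit); wire := none
  [2] back_away off; pass none
  [3] avoid_obstacle on (suppress); wire := (0, 1)
  [4] recharge on (suppress); wire := (2, 2)
  [5] phototaxis on (inhibit); wire := none
  [6] seek_light on (suppress); wire := (1, -3)
  output (1, -3)
tick 3:
  [0] track_target on; wire := (3, 2)
  [1] align_heading on (inhibit); wire := none
  [2] back_away on (inhibit); wire := none
  [3] avoid_obstacle off; pass none
  [4] recharge on (suppress); wire := (2, 2)
  [5] phototaxis off; pass (2, 2)
  [6] seek_light off; pass (2, 2)
  output (2, 2)

1 -3
none
1 -3
2 2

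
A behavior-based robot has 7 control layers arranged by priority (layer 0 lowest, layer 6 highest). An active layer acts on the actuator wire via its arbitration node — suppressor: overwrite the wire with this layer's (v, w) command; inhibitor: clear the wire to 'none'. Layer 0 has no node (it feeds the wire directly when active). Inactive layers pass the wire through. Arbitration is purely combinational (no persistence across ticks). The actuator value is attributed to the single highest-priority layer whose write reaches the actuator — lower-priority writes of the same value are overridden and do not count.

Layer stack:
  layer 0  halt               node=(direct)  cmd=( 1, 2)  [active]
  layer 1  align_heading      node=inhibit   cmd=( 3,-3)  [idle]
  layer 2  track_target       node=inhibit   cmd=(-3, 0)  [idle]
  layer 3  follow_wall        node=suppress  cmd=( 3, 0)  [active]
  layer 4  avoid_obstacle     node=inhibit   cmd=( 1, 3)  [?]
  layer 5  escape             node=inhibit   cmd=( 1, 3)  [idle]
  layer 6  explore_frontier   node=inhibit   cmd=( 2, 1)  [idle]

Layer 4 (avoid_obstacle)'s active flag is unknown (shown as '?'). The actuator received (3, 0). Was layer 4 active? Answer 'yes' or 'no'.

If layer 4 is active=yes:
  actuator would be none
If layer 4 is active=no:
  actuator would be (3, 0)
Observed (3, 0), so layer 4 was idle.

no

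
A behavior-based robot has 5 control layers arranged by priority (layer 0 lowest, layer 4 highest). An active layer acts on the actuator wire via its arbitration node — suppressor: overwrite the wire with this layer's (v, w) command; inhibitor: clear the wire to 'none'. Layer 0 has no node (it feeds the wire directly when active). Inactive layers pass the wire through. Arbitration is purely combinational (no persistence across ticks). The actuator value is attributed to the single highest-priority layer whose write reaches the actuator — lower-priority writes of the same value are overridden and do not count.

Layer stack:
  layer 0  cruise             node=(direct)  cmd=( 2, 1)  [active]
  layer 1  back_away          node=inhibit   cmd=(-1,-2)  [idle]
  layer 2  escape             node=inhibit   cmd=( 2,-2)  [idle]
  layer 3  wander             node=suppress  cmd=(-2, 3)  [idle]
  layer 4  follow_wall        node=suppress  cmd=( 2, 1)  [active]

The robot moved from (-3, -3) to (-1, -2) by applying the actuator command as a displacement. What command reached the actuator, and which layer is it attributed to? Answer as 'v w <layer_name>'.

displacement = (-1, -2) − (-3, -3) = (2, 1)
layer 0 (cruise) active — direct: (2, 1)
layer 1 (back_away) idle — unchanged: (2, 1)
layer 2 (escape) idle — unchanged: (2, 1)
layer 3 (wander) idle — unchanged: (2, 1)
layer 4 (follow_wall) active — suppresses: (2, 1)
→ actuator (2, 1) — from layer 4 (follow_wall)

2 1 follow_wall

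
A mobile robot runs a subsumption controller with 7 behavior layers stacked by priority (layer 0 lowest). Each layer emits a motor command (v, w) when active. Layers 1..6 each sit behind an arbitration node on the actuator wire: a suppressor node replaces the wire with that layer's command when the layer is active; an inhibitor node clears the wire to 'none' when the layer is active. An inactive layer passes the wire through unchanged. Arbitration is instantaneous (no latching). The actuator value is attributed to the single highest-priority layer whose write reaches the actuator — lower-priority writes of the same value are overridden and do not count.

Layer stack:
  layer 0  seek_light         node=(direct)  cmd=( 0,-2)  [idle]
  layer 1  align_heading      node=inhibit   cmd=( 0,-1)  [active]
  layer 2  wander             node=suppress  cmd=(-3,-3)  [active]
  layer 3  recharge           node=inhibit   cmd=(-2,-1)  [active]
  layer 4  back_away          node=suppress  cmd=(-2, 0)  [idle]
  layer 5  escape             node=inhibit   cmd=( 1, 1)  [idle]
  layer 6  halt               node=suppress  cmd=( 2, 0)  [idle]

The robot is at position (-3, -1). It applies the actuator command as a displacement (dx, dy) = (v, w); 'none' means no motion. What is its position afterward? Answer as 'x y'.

layer 0 (seek_light) idle — none
layer 1 (align_heading) active — inhibits: none
layer 2 (wander) active — suppresses: (-3, -3)
layer 3 (recharge) active — inhibits: none
layer 4 (back_away) idle — unchanged: none
layer 5 (escape) idle — unchanged: none
layer 6 (halt) idle — unchanged: none
→ actuator none
position: (-3, -1) + none = (-3, -1)

-3 -1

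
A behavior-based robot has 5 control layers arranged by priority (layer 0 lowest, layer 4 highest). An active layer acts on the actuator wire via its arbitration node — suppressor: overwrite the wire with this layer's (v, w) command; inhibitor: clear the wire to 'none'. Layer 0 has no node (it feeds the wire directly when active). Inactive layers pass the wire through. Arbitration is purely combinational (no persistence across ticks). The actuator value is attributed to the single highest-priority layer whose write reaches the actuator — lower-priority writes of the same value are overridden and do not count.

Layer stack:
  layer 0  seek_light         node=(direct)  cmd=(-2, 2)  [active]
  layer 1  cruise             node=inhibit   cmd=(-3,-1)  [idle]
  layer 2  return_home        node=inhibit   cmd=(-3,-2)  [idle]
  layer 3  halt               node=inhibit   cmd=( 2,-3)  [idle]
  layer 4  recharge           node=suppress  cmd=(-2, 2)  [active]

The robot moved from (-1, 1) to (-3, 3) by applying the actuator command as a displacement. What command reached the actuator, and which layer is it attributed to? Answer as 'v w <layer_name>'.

-2 2 recharge

displacement = (-3, 3) − (-1, 1) = (-2, 2)
layer 0 (seek_light) active — direct: (-2, 2)
layer 1 (cruise) idle — unchanged: (-2, 2)
layer 2 (return_home) idle — unchanged: (-2, 2)
layer 3 (halt) idle — unchanged: (-2, 2)
layer 4 (recharge) active — suppresses: (-2, 2)
→ actuator (-2, 2) — from layer 4 (recharge)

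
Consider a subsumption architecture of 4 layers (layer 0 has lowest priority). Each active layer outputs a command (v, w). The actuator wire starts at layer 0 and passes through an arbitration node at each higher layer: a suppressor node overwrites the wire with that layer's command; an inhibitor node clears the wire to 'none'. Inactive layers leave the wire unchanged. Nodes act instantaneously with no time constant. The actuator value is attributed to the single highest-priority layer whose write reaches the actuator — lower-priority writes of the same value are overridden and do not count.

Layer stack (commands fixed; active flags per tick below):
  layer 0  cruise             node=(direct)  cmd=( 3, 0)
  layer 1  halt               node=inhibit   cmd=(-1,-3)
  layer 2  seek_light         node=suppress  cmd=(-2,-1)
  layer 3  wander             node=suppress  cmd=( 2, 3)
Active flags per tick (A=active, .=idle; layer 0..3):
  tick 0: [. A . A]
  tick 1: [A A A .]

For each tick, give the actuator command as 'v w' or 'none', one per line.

2 3
-2 -1

tick 0:
  L0 cruise: idle → wire = none
  L1 halt: active, inhibitor → wire = none
  L2 seek_light: idle → wire stays none
  L3 wander: active, suppressor → wire = (2, 3)
  actuator = (2, 3)
tick 1:
  L0 cruise: active, feeds wire = (3, 0)
  L1 halt: active, inhibitor → wire = none
  L2 seek_light: active, suppressor → wire = (-2, -1)
  L3 wander: idle → wire stays (-2, -1)
  actuator = (-2, -1)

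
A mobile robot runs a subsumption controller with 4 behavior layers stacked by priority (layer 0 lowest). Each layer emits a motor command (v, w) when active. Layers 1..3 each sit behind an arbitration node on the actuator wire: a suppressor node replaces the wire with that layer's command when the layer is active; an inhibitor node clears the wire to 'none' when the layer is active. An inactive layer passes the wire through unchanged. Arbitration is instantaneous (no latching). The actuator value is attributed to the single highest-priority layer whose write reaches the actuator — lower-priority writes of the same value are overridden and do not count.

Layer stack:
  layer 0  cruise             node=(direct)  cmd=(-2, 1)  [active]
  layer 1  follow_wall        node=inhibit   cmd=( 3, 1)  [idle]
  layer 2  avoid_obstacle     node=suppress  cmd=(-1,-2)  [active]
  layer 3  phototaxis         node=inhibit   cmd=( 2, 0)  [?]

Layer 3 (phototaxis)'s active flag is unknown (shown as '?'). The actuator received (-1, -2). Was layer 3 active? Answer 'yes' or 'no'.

no

If layer 3 is active=yes:
  actuator would be none
If layer 3 is active=no:
  actuator would be (-1, -2)
Observed (-1, -2), so layer 3 was idle.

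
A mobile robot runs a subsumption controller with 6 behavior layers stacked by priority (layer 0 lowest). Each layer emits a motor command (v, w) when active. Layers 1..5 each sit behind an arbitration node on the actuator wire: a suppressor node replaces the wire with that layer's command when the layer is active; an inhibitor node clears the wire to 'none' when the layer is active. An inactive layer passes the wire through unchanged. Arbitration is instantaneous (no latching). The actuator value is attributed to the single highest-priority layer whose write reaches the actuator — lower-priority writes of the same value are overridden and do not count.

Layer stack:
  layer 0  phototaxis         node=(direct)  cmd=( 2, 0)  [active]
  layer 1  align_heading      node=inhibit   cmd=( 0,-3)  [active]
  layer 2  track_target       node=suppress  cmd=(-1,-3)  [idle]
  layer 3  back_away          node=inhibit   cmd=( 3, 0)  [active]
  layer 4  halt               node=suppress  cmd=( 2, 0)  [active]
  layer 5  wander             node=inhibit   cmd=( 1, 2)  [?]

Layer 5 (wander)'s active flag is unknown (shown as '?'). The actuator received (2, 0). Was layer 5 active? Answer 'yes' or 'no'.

no

If layer 5 is active=yes:
  actuator would be none
If layer 5 is active=no:
  actuator would be (2, 0)
Observed (2, 0), so layer 5 was idle.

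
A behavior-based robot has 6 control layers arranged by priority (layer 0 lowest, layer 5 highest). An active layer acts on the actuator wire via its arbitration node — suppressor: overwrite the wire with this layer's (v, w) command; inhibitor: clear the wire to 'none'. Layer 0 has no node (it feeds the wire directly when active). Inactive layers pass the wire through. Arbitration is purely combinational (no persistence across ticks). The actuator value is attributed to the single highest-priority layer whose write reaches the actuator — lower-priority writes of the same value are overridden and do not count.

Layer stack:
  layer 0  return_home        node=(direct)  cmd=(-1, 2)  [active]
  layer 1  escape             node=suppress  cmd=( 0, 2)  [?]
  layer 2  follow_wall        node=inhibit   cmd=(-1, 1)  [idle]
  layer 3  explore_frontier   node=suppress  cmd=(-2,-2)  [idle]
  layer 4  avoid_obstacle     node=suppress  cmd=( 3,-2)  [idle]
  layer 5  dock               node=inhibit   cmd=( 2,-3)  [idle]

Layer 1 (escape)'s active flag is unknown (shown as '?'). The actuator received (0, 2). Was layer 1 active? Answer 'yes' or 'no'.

yes

If layer 1 is active=yes:
  actuator would be (0, 2)
If layer 1 is active=no:
  actuator would be (-1, 2)
Observed (0, 2), so layer 1 was active.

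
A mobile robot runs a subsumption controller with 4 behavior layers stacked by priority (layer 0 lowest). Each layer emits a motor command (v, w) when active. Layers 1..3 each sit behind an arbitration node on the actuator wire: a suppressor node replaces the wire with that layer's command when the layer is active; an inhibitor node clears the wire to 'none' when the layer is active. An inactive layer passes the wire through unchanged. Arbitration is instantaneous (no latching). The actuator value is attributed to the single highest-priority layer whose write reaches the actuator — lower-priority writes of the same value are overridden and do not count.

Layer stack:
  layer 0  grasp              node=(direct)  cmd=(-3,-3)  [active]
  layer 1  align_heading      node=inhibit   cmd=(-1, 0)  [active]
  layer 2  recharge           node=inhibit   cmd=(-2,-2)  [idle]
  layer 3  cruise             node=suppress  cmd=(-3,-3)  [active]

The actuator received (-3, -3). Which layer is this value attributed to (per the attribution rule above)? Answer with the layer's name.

[0] grasp on; wire := (-3, -3)
[1] align_heading on (inhibit); wire := none
[2] recharge off; pass none
[3] cruise on (suppress); wire := (-3, -3)
output (-3, -3)
last writer: layer 3 = cruise

cruise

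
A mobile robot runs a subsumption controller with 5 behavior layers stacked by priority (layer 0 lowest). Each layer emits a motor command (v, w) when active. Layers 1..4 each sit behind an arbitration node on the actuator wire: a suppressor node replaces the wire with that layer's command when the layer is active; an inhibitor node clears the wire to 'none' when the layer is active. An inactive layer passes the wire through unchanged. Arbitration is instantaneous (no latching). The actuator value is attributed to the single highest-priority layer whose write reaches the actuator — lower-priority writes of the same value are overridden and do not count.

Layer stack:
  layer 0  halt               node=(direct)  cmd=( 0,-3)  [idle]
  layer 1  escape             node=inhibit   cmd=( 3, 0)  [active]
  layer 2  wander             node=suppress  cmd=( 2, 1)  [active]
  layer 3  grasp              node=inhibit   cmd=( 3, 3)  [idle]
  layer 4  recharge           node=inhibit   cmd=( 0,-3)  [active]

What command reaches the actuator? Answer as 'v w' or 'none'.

none

[0] halt off; wire := none
[1] escape on (inhibit); wire := none
[2] wander on (suppress); wire := (2, 1)
[3] grasp off; pass (2, 1)
[4] recharge on (inhibit); wire := none
output none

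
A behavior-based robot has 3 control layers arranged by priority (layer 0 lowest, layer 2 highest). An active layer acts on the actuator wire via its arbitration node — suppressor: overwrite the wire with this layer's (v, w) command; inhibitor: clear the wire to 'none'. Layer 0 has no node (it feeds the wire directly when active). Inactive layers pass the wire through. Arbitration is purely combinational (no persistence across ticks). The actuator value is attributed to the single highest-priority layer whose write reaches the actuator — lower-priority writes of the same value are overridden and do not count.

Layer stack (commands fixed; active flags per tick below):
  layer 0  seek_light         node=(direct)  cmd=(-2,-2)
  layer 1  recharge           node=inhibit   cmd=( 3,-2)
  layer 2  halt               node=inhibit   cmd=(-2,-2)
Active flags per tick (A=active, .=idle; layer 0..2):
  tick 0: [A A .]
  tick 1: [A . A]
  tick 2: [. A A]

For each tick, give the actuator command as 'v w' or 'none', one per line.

tick 0:
  [0] seek_light on; wire := (-2, -2)
  [1] recharge on (inhibit); wire := none
  [2] halt off; pass none
  output none
tick 1:
  [0] seek_light on; wire := (-2, -2)
  [1] recharge off; pass (-2, -2)
  [2] halt on (inhibit); wire := none
  output none
tick 2:
  [0] seek_light off; wire := none
  [1] recharge on (inhibit); wire := none
  [2] halt on (inhibit); wire := none
  output none

none
none
none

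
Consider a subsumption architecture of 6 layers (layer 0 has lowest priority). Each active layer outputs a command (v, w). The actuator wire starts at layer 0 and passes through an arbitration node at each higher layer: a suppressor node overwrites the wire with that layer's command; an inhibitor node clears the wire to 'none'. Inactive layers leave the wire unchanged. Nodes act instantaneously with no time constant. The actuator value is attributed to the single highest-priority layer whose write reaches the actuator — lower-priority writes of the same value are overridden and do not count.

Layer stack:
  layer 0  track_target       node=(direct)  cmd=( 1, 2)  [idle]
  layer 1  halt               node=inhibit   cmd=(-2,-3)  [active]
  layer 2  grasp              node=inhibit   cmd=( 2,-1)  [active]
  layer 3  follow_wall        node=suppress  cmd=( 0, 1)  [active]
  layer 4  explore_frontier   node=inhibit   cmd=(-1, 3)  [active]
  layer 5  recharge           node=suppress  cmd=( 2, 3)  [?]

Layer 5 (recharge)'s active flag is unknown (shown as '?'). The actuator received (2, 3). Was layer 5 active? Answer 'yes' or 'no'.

If layer 5 is active=yes:
  actuator would be (2, 3)
If layer 5 is active=no:
  actuator would be none
Observed (2, 3), so layer 5 was active.

yes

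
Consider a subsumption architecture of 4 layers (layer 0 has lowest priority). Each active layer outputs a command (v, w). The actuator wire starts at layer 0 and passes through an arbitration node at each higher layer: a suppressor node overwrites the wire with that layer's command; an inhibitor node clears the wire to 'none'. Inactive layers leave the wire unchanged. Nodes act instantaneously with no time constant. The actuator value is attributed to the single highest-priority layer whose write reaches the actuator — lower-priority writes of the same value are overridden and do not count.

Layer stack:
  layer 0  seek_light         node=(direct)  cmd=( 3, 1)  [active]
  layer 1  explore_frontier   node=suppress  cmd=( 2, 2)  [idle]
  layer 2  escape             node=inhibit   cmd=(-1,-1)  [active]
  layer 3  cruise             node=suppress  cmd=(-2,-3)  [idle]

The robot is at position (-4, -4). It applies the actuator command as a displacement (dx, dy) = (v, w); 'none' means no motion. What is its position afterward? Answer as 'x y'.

-4 -4

layer 0 (seek_light) active — direct: (3, 1)
layer 1 (explore_frontier) idle — unchanged: (3, 1)
layer 2 (escape) active — inhibits: none
layer 3 (cruise) idle — unchanged: none
→ actuator none
position: (-4, -4) + none = (-4, -4)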